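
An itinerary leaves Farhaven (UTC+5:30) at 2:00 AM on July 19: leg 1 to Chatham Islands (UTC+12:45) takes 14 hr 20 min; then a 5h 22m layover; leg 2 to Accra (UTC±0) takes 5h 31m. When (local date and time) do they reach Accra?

9:43 PM on July 19

Convert departure to UTC: 2:00 AM − 5:30 = 8:30 PM UTC on Jul 18.
Add 14 hours and 20 minutes leg 1 → 10:50 AM UTC (Jul 19).
Add 5 hours and 22 minutes layover in Chatham Islands → 4:12 PM UTC.
Add 5 hours 31 minutes leg 2 → 9:43 PM UTC.
Accra is UTC+0, so local arrival is the same: 9:43 PM on Jul 19.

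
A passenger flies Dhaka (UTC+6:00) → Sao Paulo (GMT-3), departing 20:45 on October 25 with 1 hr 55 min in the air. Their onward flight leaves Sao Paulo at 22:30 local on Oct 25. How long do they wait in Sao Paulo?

8 hours 50 minutes

Convert departure to UTC: 20:45 − 6:00 = 14:45 UTC on Oct 25.
Add 1 hour 55 minutes flight time → 16:40 UTC.
Sao Paulo is UTC−3:00, so local arrival = 16:40 − 3:00 = 13:40 on Oct 25.
Layover = 22:30 − 13:40 = 8 hours 50 minutes.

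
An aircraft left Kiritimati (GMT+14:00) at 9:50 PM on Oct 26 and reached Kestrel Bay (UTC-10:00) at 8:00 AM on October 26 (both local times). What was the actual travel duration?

10 hours 10 minutes

Kestrel Bay is 24:00 behind Kiritimati.
Clock-face elapsed time (ignoring zones) is −13 hours 50 minutes.
Actual elapsed = −13 hours 50 minutes + 24:00 = 10 hours 10 minutes.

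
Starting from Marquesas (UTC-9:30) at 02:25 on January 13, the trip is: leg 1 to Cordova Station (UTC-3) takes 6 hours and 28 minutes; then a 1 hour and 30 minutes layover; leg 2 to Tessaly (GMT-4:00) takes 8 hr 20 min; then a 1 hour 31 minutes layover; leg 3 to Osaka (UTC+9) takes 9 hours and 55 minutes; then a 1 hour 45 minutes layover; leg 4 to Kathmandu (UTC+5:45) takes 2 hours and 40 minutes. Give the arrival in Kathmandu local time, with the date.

01:49 on January 15

Convert departure to UTC: 02:25 + 9:30 = 11:55 UTC on Jan 13.
Add 6 hours and 28 minutes leg 1 → 18:23 UTC.
Add 1 hour and 30 minutes layover in Cordova Station → 19:53 UTC.
Add 8 hours and 20 minutes leg 2 → 04:13 UTC (Jan 14).
Add 1 hour 31 minutes layover in Tessaly → 05:44 UTC.
Add 9 hours 55 minutes leg 3 → 15:39 UTC.
Add 1 hour 45 minutes layover in Osaka → 17:24 UTC.
Add 2 hours and 40 minutes leg 4 → 20:04 UTC.
Kathmandu is UTC+5:45, so local arrival = 20:04 + 5:45 = 01:49 on Jan 15.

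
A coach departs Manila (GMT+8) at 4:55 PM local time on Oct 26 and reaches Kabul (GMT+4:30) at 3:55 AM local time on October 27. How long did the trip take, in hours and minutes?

14 hours 30 minutes

Departure in UTC: 4:55 PM − 8:00 = 8:55 AM on Oct 26.
Arrival in UTC: 3:55 AM − 4:30 = 11:25 PM on Oct 26.
Elapsed = 11:25 PM − 8:55 AM = 14 hours 30 minutes.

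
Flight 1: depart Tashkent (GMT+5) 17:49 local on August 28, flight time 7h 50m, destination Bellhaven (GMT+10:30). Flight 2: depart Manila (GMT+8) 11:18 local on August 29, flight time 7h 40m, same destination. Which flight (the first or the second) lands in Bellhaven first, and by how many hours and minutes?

Flight 1 in UTC: 17:49 − 5:00 = 12:49 on Aug 28.
+7 hours and 50 minutes → arrive 20:39 UTC on Aug 28.
Flight 2 in UTC: 11:18 − 8:00 = 03:18 on Aug 29.
+7 hours and 40 minutes → arrive 10:58 UTC on Aug 29.
Flight 1 lands earlier by 14 hours 19 minutes.

the first, by 14 hours 19 minutes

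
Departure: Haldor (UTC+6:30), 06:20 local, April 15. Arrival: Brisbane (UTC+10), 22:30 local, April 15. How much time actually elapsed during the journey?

Brisbane is 3:30 ahead of Haldor.
Clock-face elapsed time (ignoring zones) is 16 hours 10 minutes.
Actual elapsed = 16 hours 10 minutes − 3:30 = 12 hours 40 minutes.

12 hours 40 minutes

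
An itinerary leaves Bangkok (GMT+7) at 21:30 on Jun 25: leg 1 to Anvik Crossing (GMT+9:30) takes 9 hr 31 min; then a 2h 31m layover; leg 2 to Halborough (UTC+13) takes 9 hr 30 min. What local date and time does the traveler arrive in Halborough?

Convert departure to UTC: 21:30 − 7:00 = 14:30 UTC on Jun 25.
Add 9 hours and 31 minutes leg 1 → 00:01 UTC (Jun 26).
Add 2 hours 31 minutes layover in Anvik Crossing → 02:32 UTC.
Add 9 hours and 30 minutes leg 2 → 12:02 UTC.
Halborough is UTC+13:00, so local arrival = 12:02 + 13:00 = 01:02 on Jun 27.

01:02 on Jun 27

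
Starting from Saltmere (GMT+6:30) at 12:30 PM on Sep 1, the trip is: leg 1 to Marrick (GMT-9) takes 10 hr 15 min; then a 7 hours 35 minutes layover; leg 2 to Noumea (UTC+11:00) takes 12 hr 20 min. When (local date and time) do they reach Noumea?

11:10 PM on September 2

Convert departure to UTC: 12:30 PM − 6:30 = 6:00 AM UTC on Sep 1.
Add 10 hours 15 minutes leg 1 → 4:15 PM UTC.
Add 7 hours 35 minutes layover in Marrick → 11:50 PM UTC.
Add 12 hours and 20 minutes leg 2 → 12:10 PM UTC (Sep 2).
Noumea is UTC+11:00, so local arrival = 12:10 PM + 11:00 = 11:10 PM on Sep 2.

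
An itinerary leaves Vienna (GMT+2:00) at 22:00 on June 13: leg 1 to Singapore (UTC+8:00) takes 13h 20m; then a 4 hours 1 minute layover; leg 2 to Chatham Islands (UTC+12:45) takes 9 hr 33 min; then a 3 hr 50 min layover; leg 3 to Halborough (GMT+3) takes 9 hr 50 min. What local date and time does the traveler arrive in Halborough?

Convert departure to UTC: 22:00 − 2:00 = 20:00 UTC on Jun 13.
Add 13 hours 20 minutes leg 1 → 09:20 UTC (Jun 14).
Add 4 hours and 1 minute layover in Singapore → 13:21 UTC.
Add 9 hours 33 minutes leg 2 → 22:54 UTC.
Add 3 hours and 50 minutes layover in Chatham Islands → 02:44 UTC (Jun 15).
Add 9 hours 50 minutes leg 3 → 12:34 UTC.
Halborough is UTC+3:00, so local arrival = 12:34 + 3:00 = 15:34 on Jun 15.

15:34 on Jun 15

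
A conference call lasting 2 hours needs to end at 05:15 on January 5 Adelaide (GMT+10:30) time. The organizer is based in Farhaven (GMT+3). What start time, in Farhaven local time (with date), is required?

19:45 on Jan 4

Target end time in UTC: 05:15 − 10:30 = 18:45 on Jan 4.
Subtract 2 hours → start 16:45 UTC on Jan 4.
Farhaven is UTC+3:00: 16:45 + 3:00 = 19:45 on Jan 4.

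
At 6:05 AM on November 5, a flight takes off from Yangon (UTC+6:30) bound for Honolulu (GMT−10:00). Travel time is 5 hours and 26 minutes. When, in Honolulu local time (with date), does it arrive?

Convert departure to UTC: 6:05 AM − 6:30 = 11:35 PM UTC on Nov 4.
Add 5 hours and 26 minutes travel time → 5:01 AM UTC (Nov 5).
Honolulu is UTC−10:00, so local arrival = 5:01 AM − 10:00 = 7:01 PM on Nov 4.

7:01 PM on Nov 4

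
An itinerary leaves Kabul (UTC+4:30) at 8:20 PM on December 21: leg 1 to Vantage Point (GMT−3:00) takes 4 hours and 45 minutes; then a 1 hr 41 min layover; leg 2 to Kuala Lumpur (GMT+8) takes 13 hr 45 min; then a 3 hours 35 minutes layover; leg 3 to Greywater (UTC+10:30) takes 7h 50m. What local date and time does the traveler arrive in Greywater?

Convert departure to UTC: 8:20 PM − 4:30 = 3:50 PM UTC on Dec 21.
Add 4 hours 45 minutes leg 1 → 8:35 PM UTC.
Add 1 hour and 41 minutes layover in Vantage Point → 10:16 PM UTC.
Add 13 hours and 45 minutes leg 2 → 12:01 PM UTC (Dec 22).
Add 3 hours 35 minutes layover in Kuala Lumpur → 3:36 PM UTC.
Add 7 hours and 50 minutes leg 3 → 11:26 PM UTC.
Greywater is UTC+10:30, so local arrival = 11:26 PM + 10:30 = 9:56 AM on Dec 23.

9:56 AM on December 23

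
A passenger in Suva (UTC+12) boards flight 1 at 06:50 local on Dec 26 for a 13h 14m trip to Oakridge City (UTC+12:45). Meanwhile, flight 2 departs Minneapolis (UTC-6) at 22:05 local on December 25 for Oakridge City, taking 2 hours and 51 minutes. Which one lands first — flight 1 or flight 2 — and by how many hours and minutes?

Flight 1 in UTC: 06:50 − 12:00 = 18:50 on Dec 25.
+13 hours 14 minutes → arrive 08:04 UTC on Dec 26.
Flight 2 in UTC: 22:05 + 6:00 = 04:05 on Dec 26.
+2 hours 51 minutes → arrive 06:56 UTC on Dec 26.
Flight 2 lands earlier by 1 hour 8 minutes.

the second, by 1 hour 8 minutes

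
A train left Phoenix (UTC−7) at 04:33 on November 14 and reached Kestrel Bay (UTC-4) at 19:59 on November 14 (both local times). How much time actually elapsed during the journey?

12 hours 26 minutes

Kestrel Bay is 3:00 ahead of Phoenix.
Clock-face elapsed time (ignoring zones) is 15 hours 26 minutes.
Actual elapsed = 15 hours 26 minutes − 3:00 = 12 hours 26 minutes.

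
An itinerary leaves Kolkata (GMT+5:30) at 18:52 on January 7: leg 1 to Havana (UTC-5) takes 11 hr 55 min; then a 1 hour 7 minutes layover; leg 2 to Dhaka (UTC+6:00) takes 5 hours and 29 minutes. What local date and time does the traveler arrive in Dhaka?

13:53 on Jan 8

Convert departure to UTC: 18:52 − 5:30 = 13:22 UTC on Jan 7.
Add 11 hours 55 minutes leg 1 → 01:17 UTC (Jan 8).
Add 1 hour 7 minutes layover in Havana → 02:24 UTC.
Add 5 hours and 29 minutes leg 2 → 07:53 UTC.
Dhaka is UTC+6:00, so local arrival = 07:53 + 6:00 = 13:53 on Jan 8.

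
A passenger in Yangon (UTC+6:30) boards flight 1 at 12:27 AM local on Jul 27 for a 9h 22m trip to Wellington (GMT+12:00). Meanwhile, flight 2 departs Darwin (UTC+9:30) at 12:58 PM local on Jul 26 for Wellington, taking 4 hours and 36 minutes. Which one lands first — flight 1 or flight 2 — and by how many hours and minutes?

Flight 1 in UTC: 12:27 AM − 6:30 = 5:57 PM on Jul 26.
+9 hours 22 minutes → arrive 3:19 AM UTC on Jul 27.
Flight 2 in UTC: 12:58 PM − 9:30 = 3:28 AM on Jul 26.
+4 hours 36 minutes → arrive 8:04 AM UTC on Jul 26.
Flight 2 lands earlier by 19 hours 15 minutes.

the second, by 19 hours 15 minutes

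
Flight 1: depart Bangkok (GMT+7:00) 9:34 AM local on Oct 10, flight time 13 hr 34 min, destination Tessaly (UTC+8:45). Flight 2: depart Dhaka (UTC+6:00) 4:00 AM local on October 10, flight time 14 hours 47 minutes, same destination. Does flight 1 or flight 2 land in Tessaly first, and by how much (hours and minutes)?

the second, by 3 hours 21 minutes

Flight 1 in UTC: 9:34 AM − 7:00 = 2:34 AM on Oct 10.
+13 hours and 34 minutes → arrive 4:08 PM UTC on Oct 10.
Flight 2 in UTC: 4:00 AM − 6:00 = 10:00 PM on Oct 9.
+14 hours 47 minutes → arrive 12:47 PM UTC on Oct 10.
Flight 2 lands earlier by 3 hours 21 minutes.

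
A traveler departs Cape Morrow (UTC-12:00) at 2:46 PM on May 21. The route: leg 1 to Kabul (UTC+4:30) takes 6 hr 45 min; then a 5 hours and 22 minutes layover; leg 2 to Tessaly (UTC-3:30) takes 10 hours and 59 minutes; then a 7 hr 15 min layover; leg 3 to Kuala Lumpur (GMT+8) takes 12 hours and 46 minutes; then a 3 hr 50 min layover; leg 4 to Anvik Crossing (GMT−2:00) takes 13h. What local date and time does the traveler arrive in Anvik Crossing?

Convert departure to UTC: 2:46 PM + 12:00 = 2:46 AM UTC on May 22.
Add 6 hours 45 minutes leg 1 → 9:31 AM UTC.
Add 5 hours and 22 minutes layover in Kabul → 2:53 PM UTC.
Add 10 hours 59 minutes leg 2 → 1:52 AM UTC (May 23).
Add 7 hours 15 minutes layover in Tessaly → 9:07 AM UTC.
Add 12 hours and 46 minutes leg 3 → 9:53 PM UTC.
Add 3 hours and 50 minutes layover in Kuala Lumpur → 1:43 AM UTC (May 24).
Add 13 hours leg 4 → 2:43 PM UTC.
Anvik Crossing is UTC−2:00, so local arrival = 2:43 PM − 2:00 = 12:43 PM on May 24.

12:43 PM on May 24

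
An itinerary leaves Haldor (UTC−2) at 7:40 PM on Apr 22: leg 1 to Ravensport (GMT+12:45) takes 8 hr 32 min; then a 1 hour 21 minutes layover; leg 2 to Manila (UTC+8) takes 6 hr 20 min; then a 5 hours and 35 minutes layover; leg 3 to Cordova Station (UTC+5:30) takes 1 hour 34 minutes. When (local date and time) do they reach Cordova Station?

Convert departure to UTC: 7:40 PM + 2:00 = 9:40 PM UTC on Apr 22.
Add 8 hours 32 minutes leg 1 → 6:12 AM UTC (Apr 23).
Add 1 hour 21 minutes layover in Ravensport → 7:33 AM UTC.
Add 6 hours and 20 minutes leg 2 → 1:53 PM UTC.
Add 5 hours and 35 minutes layover in Manila → 7:28 PM UTC.
Add 1 hour and 34 minutes leg 3 → 9:02 PM UTC.
Cordova Station is UTC+5:30, so local arrival = 9:02 PM + 5:30 = 2:32 AM on Apr 24.

2:32 AM on April 24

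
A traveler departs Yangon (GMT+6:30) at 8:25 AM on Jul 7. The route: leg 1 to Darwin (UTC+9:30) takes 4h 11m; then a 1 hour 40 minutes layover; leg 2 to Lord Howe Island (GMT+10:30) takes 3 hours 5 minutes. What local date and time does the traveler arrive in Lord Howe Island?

9:21 PM on July 7

Convert departure to UTC: 8:25 AM − 6:30 = 1:55 AM UTC on Jul 7.
Add 4 hours and 11 minutes leg 1 → 6:06 AM UTC.
Add 1 hour 40 minutes layover in Darwin → 7:46 AM UTC.
Add 3 hours 5 minutes leg 2 → 10:51 AM UTC.
Lord Howe Island is UTC+10:30, so local arrival = 10:51 AM + 10:30 = 9:21 PM on Jul 7.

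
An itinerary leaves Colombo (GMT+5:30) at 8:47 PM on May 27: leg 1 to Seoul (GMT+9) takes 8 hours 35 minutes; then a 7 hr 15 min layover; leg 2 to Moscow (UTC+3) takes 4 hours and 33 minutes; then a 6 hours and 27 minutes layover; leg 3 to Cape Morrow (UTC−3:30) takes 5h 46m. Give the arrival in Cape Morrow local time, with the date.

Convert departure to UTC: 8:47 PM − 5:30 = 3:17 PM UTC on May 27.
Add 8 hours and 35 minutes leg 1 → 11:52 PM UTC.
Add 7 hours and 15 minutes layover in Seoul → 7:07 AM UTC (May 28).
Add 4 hours and 33 minutes leg 2 → 11:40 AM UTC.
Add 6 hours and 27 minutes layover in Moscow → 6:07 PM UTC.
Add 5 hours 46 minutes leg 3 → 11:53 PM UTC.
Cape Morrow is UTC−3:30, so local arrival = 11:53 PM − 3:30 = 8:23 PM on May 28.

8:23 PM on May 28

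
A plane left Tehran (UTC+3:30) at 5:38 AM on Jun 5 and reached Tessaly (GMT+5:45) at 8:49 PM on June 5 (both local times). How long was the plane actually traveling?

Tessaly is 2:15 ahead of Tehran.
Clock-face elapsed time (ignoring zones) is 15 hours 11 minutes.
Actual elapsed = 15 hours 11 minutes − 2:15 = 12 hours 56 minutes.

12 hours 56 minutes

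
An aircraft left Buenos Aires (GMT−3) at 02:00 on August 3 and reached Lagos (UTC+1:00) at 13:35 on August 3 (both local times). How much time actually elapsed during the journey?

7 hours 35 minutes

Departure in UTC: 02:00 + 3:00 = 05:00 on Aug 3.
Arrival in UTC: 13:35 − 1:00 = 12:35 on Aug 3.
Elapsed = 12:35 − 05:00 = 7 hours 35 minutes.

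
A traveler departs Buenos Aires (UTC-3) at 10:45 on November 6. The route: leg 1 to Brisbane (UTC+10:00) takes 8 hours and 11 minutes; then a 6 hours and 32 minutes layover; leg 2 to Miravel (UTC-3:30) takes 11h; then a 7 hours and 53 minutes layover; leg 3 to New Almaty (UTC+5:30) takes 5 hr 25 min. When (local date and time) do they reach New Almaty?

Convert departure to UTC: 10:45 + 3:00 = 13:45 UTC on Nov 6.
Add 8 hours 11 minutes leg 1 → 21:56 UTC.
Add 6 hours and 32 minutes layover in Brisbane → 04:28 UTC (Nov 7).
Add 11 hours leg 2 → 15:28 UTC.
Add 7 hours and 53 minutes layover in Miravel → 23:21 UTC.
Add 5 hours 25 minutes leg 3 → 04:46 UTC (Nov 8).
New Almaty is UTC+5:30, so local arrival = 04:46 + 5:30 = 10:16 on Nov 8.

10:16 on November 8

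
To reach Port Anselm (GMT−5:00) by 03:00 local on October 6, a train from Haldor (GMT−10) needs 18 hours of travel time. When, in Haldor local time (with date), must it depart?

Target arrival in UTC: 03:00 + 5:00 = 08:00 on Oct 6.
Subtract 18 hours → departure 14:00 UTC on Oct 5.
Haldor is UTC−10:00: 14:00 − 10:00 = 04:00 on Oct 5.

04:00 on October 5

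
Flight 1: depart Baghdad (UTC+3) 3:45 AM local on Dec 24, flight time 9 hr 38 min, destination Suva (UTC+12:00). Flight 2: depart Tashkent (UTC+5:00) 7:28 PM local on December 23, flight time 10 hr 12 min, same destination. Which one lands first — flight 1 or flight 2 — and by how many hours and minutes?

Flight 1 in UTC: 3:45 AM − 3:00 = 12:45 AM on Dec 24.
+9 hours and 38 minutes → arrive 10:23 AM UTC on Dec 24.
Flight 2 in UTC: 7:28 PM − 5:00 = 2:28 PM on Dec 23.
+10 hours 12 minutes → arrive 12:40 AM UTC on Dec 24.
Flight 2 lands earlier by 9 hours 43 minutes.

the second, by 9 hours 43 minutes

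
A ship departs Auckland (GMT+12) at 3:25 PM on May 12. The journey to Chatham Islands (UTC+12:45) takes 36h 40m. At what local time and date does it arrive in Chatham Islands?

4:50 AM on May 14

Convert departure to UTC: 3:25 PM − 12:00 = 3:25 AM UTC on May 12.
Add 36 hours and 40 minutes travel time → 4:05 PM UTC (May 13).
Chatham Islands is UTC+12:45, so local arrival = 4:05 PM + 12:45 = 4:50 AM on May 14.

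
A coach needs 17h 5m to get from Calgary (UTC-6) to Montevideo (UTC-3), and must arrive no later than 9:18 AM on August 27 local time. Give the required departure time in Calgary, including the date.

1:13 PM on Aug 26

Target arrival in UTC: 9:18 AM + 3:00 = 12:18 PM on Aug 27.
Subtract 17 hours and 5 minutes → departure 7:13 PM UTC on Aug 26.
Calgary is UTC−6:00: 7:13 PM − 6:00 = 1:13 PM on Aug 26.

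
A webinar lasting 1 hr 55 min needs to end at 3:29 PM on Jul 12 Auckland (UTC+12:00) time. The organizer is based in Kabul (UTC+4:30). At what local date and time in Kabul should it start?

6:04 AM on July 12

Target end time in UTC: 3:29 PM − 12:00 = 3:29 AM on Jul 12.
Subtract 1 hour and 55 minutes → start 1:34 AM UTC on Jul 12.
Kabul is UTC+4:30: 1:34 AM + 4:30 = 6:04 AM on Jul 12.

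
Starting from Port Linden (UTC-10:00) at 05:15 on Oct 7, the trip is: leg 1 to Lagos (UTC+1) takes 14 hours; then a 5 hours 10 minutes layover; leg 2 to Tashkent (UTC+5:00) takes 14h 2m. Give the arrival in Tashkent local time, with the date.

05:27 on October 9

Convert departure to UTC: 05:15 + 10:00 = 15:15 UTC on Oct 7.
Add 14 hours leg 1 → 05:15 UTC (Oct 8).
Add 5 hours 10 minutes layover in Lagos → 10:25 UTC.
Add 14 hours and 2 minutes leg 2 → 00:27 UTC (Oct 9).
Tashkent is UTC+5:00, so local arrival = 00:27 + 5:00 = 05:27 on Oct 9.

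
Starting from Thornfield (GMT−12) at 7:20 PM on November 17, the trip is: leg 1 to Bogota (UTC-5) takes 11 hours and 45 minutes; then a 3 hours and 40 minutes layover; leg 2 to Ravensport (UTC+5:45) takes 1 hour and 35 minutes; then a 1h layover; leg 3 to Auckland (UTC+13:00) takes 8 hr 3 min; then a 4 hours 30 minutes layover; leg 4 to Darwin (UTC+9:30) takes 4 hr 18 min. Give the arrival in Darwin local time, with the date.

Convert departure to UTC: 7:20 PM + 12:00 = 7:20 AM UTC on Nov 18.
Add 11 hours 45 minutes leg 1 → 7:05 PM UTC.
Add 3 hours and 40 minutes layover in Bogota → 10:45 PM UTC.
Add 1 hour and 35 minutes leg 2 → 12:20 AM UTC (Nov 19).
Add 1 hour layover in Ravensport → 1:20 AM UTC.
Add 8 hours and 3 minutes leg 3 → 9:23 AM UTC.
Add 4 hours and 30 minutes layover in Auckland → 1:53 PM UTC.
Add 4 hours 18 minutes leg 4 → 6:11 PM UTC.
Darwin is UTC+9:30, so local arrival = 6:11 PM + 9:30 = 3:41 AM on Nov 20.

3:41 AM on November 20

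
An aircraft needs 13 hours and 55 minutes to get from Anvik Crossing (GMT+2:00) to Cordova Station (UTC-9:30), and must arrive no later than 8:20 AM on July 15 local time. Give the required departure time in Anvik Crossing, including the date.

Target arrival in UTC: 8:20 AM + 9:30 = 5:50 PM on Jul 15.
Subtract 13 hours 55 minutes → departure 3:55 AM UTC on Jul 15.
Anvik Crossing is UTC+2:00: 3:55 AM + 2:00 = 5:55 AM on Jul 15.

5:55 AM on Jul 15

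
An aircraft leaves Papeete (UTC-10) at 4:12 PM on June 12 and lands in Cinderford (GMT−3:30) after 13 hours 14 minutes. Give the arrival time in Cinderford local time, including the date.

11:56 AM on Jun 13

Convert departure to UTC: 4:12 PM + 10:00 = 2:12 AM UTC on Jun 13.
Add 13 hours and 14 minutes travel time → 3:26 PM UTC.
Cinderford is UTC−3:30, so local arrival = 3:26 PM − 3:30 = 11:56 AM on Jun 13.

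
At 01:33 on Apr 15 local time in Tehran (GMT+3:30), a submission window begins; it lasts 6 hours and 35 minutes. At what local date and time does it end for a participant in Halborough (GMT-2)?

02:38 on April 15

Convert start to UTC: 01:33 − 3:30 = 22:03 UTC on Apr 14.
Add 6 hours 35 minutes duration → 04:38 UTC (Apr 15).
Halborough is UTC−2:00, so local end time = 04:38 − 2:00 = 02:38 on Apr 15.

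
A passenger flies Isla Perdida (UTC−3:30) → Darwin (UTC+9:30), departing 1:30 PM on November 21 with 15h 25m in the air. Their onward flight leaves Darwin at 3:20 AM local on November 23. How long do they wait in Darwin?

9 hours 25 minutes

Convert departure to UTC: 1:30 PM + 3:30 = 5:00 PM UTC on Nov 21.
Add 15 hours 25 minutes flight time → 8:25 AM UTC (Nov 22).
Darwin is UTC+9:30, so local arrival = 8:25 AM + 9:30 = 5:55 PM on Nov 22.
Layover = 3:20 AM − 5:55 PM (+1 day) = 9 hours 25 minutes.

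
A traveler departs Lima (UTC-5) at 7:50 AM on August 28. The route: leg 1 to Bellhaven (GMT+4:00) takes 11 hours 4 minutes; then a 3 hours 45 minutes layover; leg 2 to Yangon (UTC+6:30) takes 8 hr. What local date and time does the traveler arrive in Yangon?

6:09 PM on August 29

Convert departure to UTC: 7:50 AM + 5:00 = 12:50 PM UTC on Aug 28.
Add 11 hours 4 minutes leg 1 → 11:54 PM UTC.
Add 3 hours 45 minutes layover in Bellhaven → 3:39 AM UTC (Aug 29).
Add 8 hours leg 2 → 11:39 AM UTC.
Yangon is UTC+6:30, so local arrival = 11:39 AM + 6:30 = 6:09 PM on Aug 29.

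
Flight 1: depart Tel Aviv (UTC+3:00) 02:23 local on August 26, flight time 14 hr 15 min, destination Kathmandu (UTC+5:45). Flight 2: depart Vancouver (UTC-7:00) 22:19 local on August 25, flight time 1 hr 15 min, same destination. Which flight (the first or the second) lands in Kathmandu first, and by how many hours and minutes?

Flight 1 in UTC: 02:23 − 3:00 = 23:23 on Aug 25.
+14 hours and 15 minutes → arrive 13:38 UTC on Aug 26.
Flight 2 in UTC: 22:19 + 7:00 = 05:19 on Aug 26.
+1 hour 15 minutes → arrive 06:34 UTC on Aug 26.
Flight 2 lands earlier by 7 hours 4 minutes.

the second, by 7 hours 4 minutes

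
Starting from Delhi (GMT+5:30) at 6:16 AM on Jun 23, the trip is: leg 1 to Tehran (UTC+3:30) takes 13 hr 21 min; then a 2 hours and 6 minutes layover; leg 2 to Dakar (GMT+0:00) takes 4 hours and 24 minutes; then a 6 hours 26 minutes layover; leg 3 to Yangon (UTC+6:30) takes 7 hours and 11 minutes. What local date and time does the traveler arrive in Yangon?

Convert departure to UTC: 6:16 AM − 5:30 = 12:46 AM UTC on Jun 23.
Add 13 hours and 21 minutes leg 1 → 2:07 PM UTC.
Add 2 hours and 6 minutes layover in Tehran → 4:13 PM UTC.
Add 4 hours and 24 minutes leg 2 → 8:37 PM UTC.
Add 6 hours and 26 minutes layover in Dakar → 3:03 AM UTC (Jun 24).
Add 7 hours and 11 minutes leg 3 → 10:14 AM UTC.
Yangon is UTC+6:30, so local arrival = 10:14 AM + 6:30 = 4:44 PM on Jun 24.

4:44 PM on Jun 24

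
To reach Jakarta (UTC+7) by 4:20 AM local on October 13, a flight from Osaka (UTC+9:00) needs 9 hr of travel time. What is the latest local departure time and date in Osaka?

9:20 PM on October 12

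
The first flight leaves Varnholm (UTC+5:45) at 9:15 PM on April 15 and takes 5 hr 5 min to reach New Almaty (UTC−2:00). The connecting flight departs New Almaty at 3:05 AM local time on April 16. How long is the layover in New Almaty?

8 hours 30 minutes

Convert departure to UTC: 9:15 PM − 5:45 = 3:30 PM UTC on Apr 15.
Add 5 hours 5 minutes flight time → 8:35 PM UTC.
New Almaty is UTC−2:00, so local arrival = 8:35 PM − 2:00 = 6:35 PM on Apr 15.
Layover = 3:05 AM − 6:35 PM (+1 day) = 8 hours 30 minutes.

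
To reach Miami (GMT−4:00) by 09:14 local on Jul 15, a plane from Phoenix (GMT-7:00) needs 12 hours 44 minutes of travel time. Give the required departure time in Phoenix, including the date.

17:30 on Jul 14

Target arrival in UTC: 09:14 + 4:00 = 13:14 on Jul 15.
Subtract 12 hours 44 minutes → departure 00:30 UTC on Jul 15.
Phoenix is UTC−7:00: 00:30 − 7:00 = 17:30 on Jul 14.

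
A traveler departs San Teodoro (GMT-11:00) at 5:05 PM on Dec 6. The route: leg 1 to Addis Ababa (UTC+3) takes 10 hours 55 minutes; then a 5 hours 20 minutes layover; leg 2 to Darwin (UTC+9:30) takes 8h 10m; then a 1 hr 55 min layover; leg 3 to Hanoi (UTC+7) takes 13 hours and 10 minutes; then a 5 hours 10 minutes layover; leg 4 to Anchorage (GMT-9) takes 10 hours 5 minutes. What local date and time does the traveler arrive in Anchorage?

Convert departure to UTC: 5:05 PM + 11:00 = 4:05 AM UTC on Dec 7.
Add 10 hours and 55 minutes leg 1 → 3:00 PM UTC.
Add 5 hours 20 minutes layover in Addis Ababa → 8:20 PM UTC.
Add 8 hours and 10 minutes leg 2 → 4:30 AM UTC (Dec 8).
Add 1 hour 55 minutes layover in Darwin → 6:25 AM UTC.
Add 13 hours 10 minutes leg 3 → 7:35 PM UTC.
Add 5 hours 10 minutes layover in Hanoi → 12:45 AM UTC (Dec 9).
Add 10 hours 5 minutes leg 4 → 10:50 AM UTC.
Anchorage is UTC−9:00, so local arrival = 10:50 AM − 9:00 = 1:50 AM on Dec 9.

1:50 AM on Dec 9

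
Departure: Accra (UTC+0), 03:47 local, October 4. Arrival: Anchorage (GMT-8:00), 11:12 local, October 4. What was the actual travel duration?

15 hours 25 minutes

Departure is already UTC: 03:47 on Oct 4.
Arrival in UTC: 11:12 + 8:00 = 19:12 on Oct 4.
Elapsed = 19:12 − 03:47 = 15 hours 25 minutes.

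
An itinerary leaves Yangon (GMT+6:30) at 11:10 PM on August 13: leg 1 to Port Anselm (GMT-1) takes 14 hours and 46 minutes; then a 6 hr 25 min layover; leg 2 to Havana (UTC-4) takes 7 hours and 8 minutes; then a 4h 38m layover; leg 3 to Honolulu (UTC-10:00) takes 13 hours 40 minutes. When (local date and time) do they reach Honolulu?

5:17 AM on Aug 15

Convert departure to UTC: 11:10 PM − 6:30 = 4:40 PM UTC on Aug 13.
Add 14 hours 46 minutes leg 1 → 7:26 AM UTC (Aug 14).
Add 6 hours and 25 minutes layover in Port Anselm → 1:51 PM UTC.
Add 7 hours and 8 minutes leg 2 → 8:59 PM UTC.
Add 4 hours and 38 minutes layover in Havana → 1:37 AM UTC (Aug 15).
Add 13 hours and 40 minutes leg 3 → 3:17 PM UTC.
Honolulu is UTC−10:00, so local arrival = 3:17 PM − 10:00 = 5:17 AM on Aug 15.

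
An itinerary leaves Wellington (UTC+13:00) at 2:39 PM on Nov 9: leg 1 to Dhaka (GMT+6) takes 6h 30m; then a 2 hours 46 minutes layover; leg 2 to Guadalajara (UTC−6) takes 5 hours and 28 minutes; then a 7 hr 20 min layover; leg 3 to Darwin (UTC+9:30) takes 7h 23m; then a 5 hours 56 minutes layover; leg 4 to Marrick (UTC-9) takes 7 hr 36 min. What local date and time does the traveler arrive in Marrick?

11:38 AM on November 10

Convert departure to UTC: 2:39 PM − 13:00 = 1:39 AM UTC on Nov 9.
Add 6 hours and 30 minutes leg 1 → 8:09 AM UTC.
Add 2 hours 46 minutes layover in Dhaka → 10:55 AM UTC.
Add 5 hours and 28 minutes leg 2 → 4:23 PM UTC.
Add 7 hours 20 minutes layover in Guadalajara → 11:43 PM UTC.
Add 7 hours 23 minutes leg 3 → 7:06 AM UTC (Nov 10).
Add 5 hours 56 minutes layover in Darwin → 1:02 PM UTC.
Add 7 hours and 36 minutes leg 4 → 8:38 PM UTC.
Marrick is UTC−9:00, so local arrival = 8:38 PM − 9:00 = 11:38 AM on Nov 10.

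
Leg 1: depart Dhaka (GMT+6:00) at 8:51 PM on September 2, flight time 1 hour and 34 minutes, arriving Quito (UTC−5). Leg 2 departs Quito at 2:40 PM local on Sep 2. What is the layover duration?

3 hours 15 minutes

Convert departure to UTC: 8:51 PM − 6:00 = 2:51 PM UTC on Sep 2.
Add 1 hour 34 minutes flight time → 4:25 PM UTC.
Quito is UTC−5:00, so local arrival = 4:25 PM − 5:00 = 11:25 AM on Sep 2.
Layover = 2:40 PM − 11:25 AM = 3 hours 15 minutes.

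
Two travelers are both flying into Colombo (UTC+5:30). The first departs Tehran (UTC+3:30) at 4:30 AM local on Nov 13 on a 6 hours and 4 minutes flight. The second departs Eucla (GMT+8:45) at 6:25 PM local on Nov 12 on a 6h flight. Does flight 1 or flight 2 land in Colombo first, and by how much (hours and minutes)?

Flight 1 in UTC: 4:30 AM − 3:30 = 1:00 AM on Nov 13.
+6 hours 4 minutes → arrive 7:04 AM UTC on Nov 13.
Flight 2 in UTC: 6:25 PM − 8:45 = 9:40 AM on Nov 12.
+6 hours → arrive 3:40 PM UTC on Nov 12.
Flight 2 lands earlier by 15 hours 24 minutes.

the second, by 15 hours 24 minutes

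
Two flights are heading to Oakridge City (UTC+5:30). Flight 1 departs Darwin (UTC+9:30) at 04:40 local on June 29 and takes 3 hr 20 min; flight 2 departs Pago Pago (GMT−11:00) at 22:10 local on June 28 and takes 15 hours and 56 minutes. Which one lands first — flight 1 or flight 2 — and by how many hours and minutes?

the first, by 26 hours 36 minutes

Flight 1 in UTC: 04:40 − 9:30 = 19:10 on Jun 28.
+3 hours and 20 minutes → arrive 22:30 UTC on Jun 28.
Flight 2 in UTC: 22:10 + 11:00 = 09:10 on Jun 29.
+15 hours and 56 minutes → arrive 01:06 UTC on Jun 30.
Flight 1 lands earlier by 26 hours 36 minutes.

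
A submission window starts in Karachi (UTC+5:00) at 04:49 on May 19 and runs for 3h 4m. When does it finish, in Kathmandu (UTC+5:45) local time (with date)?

Kathmandu is 0:45 ahead of Karachi.
After 3 hours 4 minutes it is 07:53 in Karachi.
Shift by the zone difference: 07:53 + 0:45 = 08:38 on May 19 in Kathmandu.

08:38 on May 19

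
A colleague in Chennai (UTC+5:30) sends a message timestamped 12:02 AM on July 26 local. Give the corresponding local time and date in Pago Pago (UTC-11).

Pago Pago is 16:30 behind Chennai.
Shift by the zone difference: 12:02 AM − 16:30 = 7:32 AM on Jul 25 in Pago Pago.

7:32 AM on July 25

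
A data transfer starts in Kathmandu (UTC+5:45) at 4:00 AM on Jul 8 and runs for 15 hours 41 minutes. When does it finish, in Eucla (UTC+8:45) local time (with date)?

10:41 PM on July 8

Eucla is 3:00 ahead of Kathmandu.
After 15 hours 41 minutes it is 7:41 PM in Kathmandu.
Shift by the zone difference: 7:41 PM + 3:00 = 10:41 PM on Jul 8 in Eucla.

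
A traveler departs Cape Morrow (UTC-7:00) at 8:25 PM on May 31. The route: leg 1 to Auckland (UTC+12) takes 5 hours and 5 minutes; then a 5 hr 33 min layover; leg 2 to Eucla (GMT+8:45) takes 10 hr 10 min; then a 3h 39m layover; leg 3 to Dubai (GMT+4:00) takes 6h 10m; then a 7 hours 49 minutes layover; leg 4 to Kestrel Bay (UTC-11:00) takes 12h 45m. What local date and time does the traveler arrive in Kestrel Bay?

Convert departure to UTC: 8:25 PM + 7:00 = 3:25 AM UTC on Jun 1.
Add 5 hours and 5 minutes leg 1 → 8:30 AM UTC.
Add 5 hours and 33 minutes layover in Auckland → 2:03 PM UTC.
Add 10 hours 10 minutes leg 2 → 12:13 AM UTC (Jun 2).
Add 3 hours and 39 minutes layover in Eucla → 3:52 AM UTC.
Add 6 hours and 10 minutes leg 3 → 10:02 AM UTC.
Add 7 hours and 49 minutes layover in Dubai → 5:51 PM UTC.
Add 12 hours and 45 minutes leg 4 → 6:36 AM UTC (Jun 3).
Kestrel Bay is UTC−11:00, so local arrival = 6:36 AM − 11:00 = 7:36 PM on Jun 2.

7:36 PM on Jun 2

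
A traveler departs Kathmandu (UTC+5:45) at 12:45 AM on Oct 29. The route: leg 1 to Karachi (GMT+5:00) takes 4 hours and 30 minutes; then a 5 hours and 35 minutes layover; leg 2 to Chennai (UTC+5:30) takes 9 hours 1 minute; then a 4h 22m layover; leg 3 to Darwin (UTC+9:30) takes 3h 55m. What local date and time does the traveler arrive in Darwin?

7:53 AM on October 30

Convert departure to UTC: 12:45 AM − 5:45 = 7:00 PM UTC on Oct 28.
Add 4 hours and 30 minutes leg 1 → 11:30 PM UTC.
Add 5 hours and 35 minutes layover in Karachi → 5:05 AM UTC (Oct 29).
Add 9 hours and 1 minute leg 2 → 2:06 PM UTC.
Add 4 hours and 22 minutes layover in Chennai → 6:28 PM UTC.
Add 3 hours 55 minutes leg 3 → 10:23 PM UTC.
Darwin is UTC+9:30, so local arrival = 10:23 PM + 9:30 = 7:53 AM on Oct 30.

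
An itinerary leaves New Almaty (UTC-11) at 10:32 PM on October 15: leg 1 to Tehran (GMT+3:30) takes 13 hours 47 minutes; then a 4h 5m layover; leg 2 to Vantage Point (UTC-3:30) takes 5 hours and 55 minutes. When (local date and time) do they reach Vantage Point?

Convert departure to UTC: 10:32 PM + 11:00 = 9:32 AM UTC on Oct 16.
Add 13 hours 47 minutes leg 1 → 11:19 PM UTC.
Add 4 hours 5 minutes layover in Tehran → 3:24 AM UTC (Oct 17).
Add 5 hours and 55 minutes leg 2 → 9:19 AM UTC.
Vantage Point is UTC−3:30, so local arrival = 9:19 AM − 3:30 = 5:49 AM on Oct 17.

5:49 AM on October 17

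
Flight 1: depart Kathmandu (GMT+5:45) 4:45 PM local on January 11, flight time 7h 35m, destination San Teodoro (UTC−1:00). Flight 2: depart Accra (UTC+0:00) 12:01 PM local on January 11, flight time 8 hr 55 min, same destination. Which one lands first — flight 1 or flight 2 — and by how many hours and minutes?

Flight 1 in UTC: 4:45 PM − 5:45 = 11:00 AM on Jan 11.
+7 hours 35 minutes → arrive 6:35 PM UTC on Jan 11.
Flight 2 departs at 12:01 PM UTC (Jan 11).
+8 hours and 55 minutes → arrive 8:56 PM UTC on Jan 11.
Flight 1 lands earlier by 2 hours 21 minutes.

the first, by 2 hours 21 minutes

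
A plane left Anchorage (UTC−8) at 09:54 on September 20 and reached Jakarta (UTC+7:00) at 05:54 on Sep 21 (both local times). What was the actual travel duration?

Jakarta is 15:00 ahead of Anchorage.
Clock-face elapsed time (ignoring zones) is 20 hours.
Actual elapsed = 20 hours − 15:00 = 5 hours.

5 hours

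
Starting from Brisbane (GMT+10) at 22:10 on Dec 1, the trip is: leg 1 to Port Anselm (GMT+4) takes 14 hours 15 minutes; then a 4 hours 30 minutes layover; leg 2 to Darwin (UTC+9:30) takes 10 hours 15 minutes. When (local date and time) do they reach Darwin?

Convert departure to UTC: 22:10 − 10:00 = 12:10 UTC on Dec 1.
Add 14 hours and 15 minutes leg 1 → 02:25 UTC (Dec 2).
Add 4 hours and 30 minutes layover in Port Anselm → 06:55 UTC.
Add 10 hours 15 minutes leg 2 → 17:10 UTC.
Darwin is UTC+9:30, so local arrival = 17:10 + 9:30 = 02:40 on Dec 3.

02:40 on December 3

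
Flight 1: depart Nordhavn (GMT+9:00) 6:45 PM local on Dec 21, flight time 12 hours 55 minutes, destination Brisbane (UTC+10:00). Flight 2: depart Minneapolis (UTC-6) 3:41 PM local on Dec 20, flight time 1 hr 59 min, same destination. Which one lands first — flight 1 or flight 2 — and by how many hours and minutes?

the second, by 23 hours

Flight 1 in UTC: 6:45 PM − 9:00 = 9:45 AM on Dec 21.
+12 hours and 55 minutes → arrive 10:40 PM UTC on Dec 21.
Flight 2 in UTC: 3:41 PM + 6:00 = 9:41 PM on Dec 20.
+1 hour and 59 minutes → arrive 11:40 PM UTC on Dec 20.
Flight 2 lands earlier by 23 hours.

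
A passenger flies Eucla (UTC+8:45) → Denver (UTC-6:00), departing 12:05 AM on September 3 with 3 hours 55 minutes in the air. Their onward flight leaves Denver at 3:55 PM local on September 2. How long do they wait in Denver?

2 hours 40 minutes

Convert departure to UTC: 12:05 AM − 8:45 = 3:20 PM UTC on Sep 2.
Add 3 hours 55 minutes flight time → 7:15 PM UTC.
Denver is UTC−6:00, so local arrival = 7:15 PM − 6:00 = 1:15 PM on Sep 2.
Layover = 3:55 PM − 1:15 PM = 2 hours 40 minutes.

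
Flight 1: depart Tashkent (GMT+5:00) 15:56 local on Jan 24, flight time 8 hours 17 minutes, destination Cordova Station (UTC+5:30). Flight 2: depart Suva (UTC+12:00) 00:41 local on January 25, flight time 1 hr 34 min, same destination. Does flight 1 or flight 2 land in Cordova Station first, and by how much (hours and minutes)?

the second, by 4 hours 58 minutes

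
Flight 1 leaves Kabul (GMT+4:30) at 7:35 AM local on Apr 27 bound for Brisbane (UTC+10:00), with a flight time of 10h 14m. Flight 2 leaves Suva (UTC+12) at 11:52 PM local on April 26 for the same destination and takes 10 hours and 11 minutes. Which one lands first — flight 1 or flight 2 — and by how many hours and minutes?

Flight 1 in UTC: 7:35 AM − 4:30 = 3:05 AM on Apr 27.
+10 hours 14 minutes → arrive 1:19 PM UTC on Apr 27.
Flight 2 in UTC: 11:52 PM − 12:00 = 11:52 AM on Apr 26.
+10 hours and 11 minutes → arrive 10:03 PM UTC on Apr 26.
Flight 2 lands earlier by 15 hours 16 minutes.

the second, by 15 hours 16 minutes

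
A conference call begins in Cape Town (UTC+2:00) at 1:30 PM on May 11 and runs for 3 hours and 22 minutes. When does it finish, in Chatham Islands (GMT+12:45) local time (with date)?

3:37 AM on May 12

Convert start to UTC: 1:30 PM − 2:00 = 11:30 AM UTC on May 11.
Add 3 hours 22 minutes duration → 2:52 PM UTC.
Chatham Islands is UTC+12:45, so local end time = 2:52 PM + 12:45 = 3:37 AM on May 12.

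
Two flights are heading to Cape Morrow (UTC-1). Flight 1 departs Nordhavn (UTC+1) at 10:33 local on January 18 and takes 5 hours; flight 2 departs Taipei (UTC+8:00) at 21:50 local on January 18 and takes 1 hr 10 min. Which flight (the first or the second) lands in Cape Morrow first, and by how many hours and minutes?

Flight 1 in UTC: 10:33 − 1:00 = 09:33 on Jan 18.
+5 hours → arrive 14:33 UTC on Jan 18.
Flight 2 in UTC: 21:50 − 8:00 = 13:50 on Jan 18.
+1 hour and 10 minutes → arrive 15:00 UTC on Jan 18.
Flight 1 lands earlier by 27 minutes.

the first, by 27 minutes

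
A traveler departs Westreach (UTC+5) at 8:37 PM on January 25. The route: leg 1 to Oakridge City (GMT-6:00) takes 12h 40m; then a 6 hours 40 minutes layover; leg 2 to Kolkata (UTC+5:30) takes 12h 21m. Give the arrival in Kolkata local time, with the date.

4:48 AM on January 27

Convert departure to UTC: 8:37 PM − 5:00 = 3:37 PM UTC on Jan 25.
Add 12 hours and 40 minutes leg 1 → 4:17 AM UTC (Jan 26).
Add 6 hours and 40 minutes layover in Oakridge City → 10:57 AM UTC.
Add 12 hours and 21 minutes leg 2 → 11:18 PM UTC.
Kolkata is UTC+5:30, so local arrival = 11:18 PM + 5:30 = 4:48 AM on Jan 27.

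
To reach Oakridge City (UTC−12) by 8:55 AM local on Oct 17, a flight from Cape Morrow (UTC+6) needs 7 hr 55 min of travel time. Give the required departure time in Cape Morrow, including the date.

7:00 PM on October 17

Target arrival in UTC: 8:55 AM + 12:00 = 8:55 PM on Oct 17.
Subtract 7 hours 55 minutes → departure 1:00 PM UTC on Oct 17.
Cape Morrow is UTC+6:00: 1:00 PM + 6:00 = 7:00 PM on Oct 17.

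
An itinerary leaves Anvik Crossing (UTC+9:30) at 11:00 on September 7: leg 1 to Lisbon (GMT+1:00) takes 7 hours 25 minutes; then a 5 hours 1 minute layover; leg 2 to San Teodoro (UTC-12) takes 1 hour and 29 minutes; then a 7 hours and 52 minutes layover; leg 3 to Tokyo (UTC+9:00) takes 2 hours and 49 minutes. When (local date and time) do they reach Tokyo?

Convert departure to UTC: 11:00 − 9:30 = 01:30 UTC on Sep 7.
Add 7 hours and 25 minutes leg 1 → 08:55 UTC.
Add 5 hours 1 minute layover in Lisbon → 13:56 UTC.
Add 1 hour and 29 minutes leg 2 → 15:25 UTC.
Add 7 hours 52 minutes layover in San Teodoro → 23:17 UTC.
Add 2 hours and 49 minutes leg 3 → 02:06 UTC (Sep 8).
Tokyo is UTC+9:00, so local arrival = 02:06 + 9:00 = 11:06 on Sep 8.

11:06 on Sep 8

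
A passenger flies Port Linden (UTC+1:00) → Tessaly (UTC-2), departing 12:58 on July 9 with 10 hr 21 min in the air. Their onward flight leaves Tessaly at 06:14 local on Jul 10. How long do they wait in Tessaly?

9 hours 55 minutes

Convert departure to UTC: 12:58 − 1:00 = 11:58 UTC on Jul 9.
Add 10 hours and 21 minutes flight time → 22:19 UTC.
Tessaly is UTC−2:00, so local arrival = 22:19 − 2:00 = 20:19 on Jul 9.
Layover = 06:14 − 20:19 (+1 day) = 9 hours 55 minutes.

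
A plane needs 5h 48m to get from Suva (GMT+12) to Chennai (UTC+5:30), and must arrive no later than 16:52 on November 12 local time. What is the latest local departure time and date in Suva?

Target arrival in UTC: 16:52 − 5:30 = 11:22 on Nov 12.
Subtract 5 hours and 48 minutes → departure 05:34 UTC on Nov 12.
Suva is UTC+12:00: 05:34 + 12:00 = 17:34 on Nov 12.

17:34 on Nov 12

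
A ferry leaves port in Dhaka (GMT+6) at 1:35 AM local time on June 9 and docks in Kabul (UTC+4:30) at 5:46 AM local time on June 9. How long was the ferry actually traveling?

Kabul is 1:30 behind Dhaka.
Clock-face elapsed time (ignoring zones) is 4 hours 11 minutes.
Actual elapsed = 4 hours 11 minutes + 1:30 = 5 hours 41 minutes.

5 hours 41 minutes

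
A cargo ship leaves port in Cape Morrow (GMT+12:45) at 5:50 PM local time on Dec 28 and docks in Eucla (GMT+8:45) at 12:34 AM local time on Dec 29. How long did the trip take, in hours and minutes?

10 hours 44 minutes

Departure in UTC: 5:50 PM − 12:45 = 5:05 AM on Dec 28.
Arrival in UTC: 12:34 AM − 8:45 = 3:49 PM on Dec 28.
Elapsed = 3:49 PM − 5:05 AM = 10 hours 44 minutes.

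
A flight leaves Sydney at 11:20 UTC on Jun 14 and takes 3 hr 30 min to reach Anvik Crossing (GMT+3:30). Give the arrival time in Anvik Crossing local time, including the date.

18:20 on June 14

Departure is given in UTC: 11:20 on Jun 14.
Add 3 hours and 30 minutes → 14:50 UTC.
Anvik Crossing is UTC+3:30: 14:50 + 3:30 = 18:20 on Jun 14.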